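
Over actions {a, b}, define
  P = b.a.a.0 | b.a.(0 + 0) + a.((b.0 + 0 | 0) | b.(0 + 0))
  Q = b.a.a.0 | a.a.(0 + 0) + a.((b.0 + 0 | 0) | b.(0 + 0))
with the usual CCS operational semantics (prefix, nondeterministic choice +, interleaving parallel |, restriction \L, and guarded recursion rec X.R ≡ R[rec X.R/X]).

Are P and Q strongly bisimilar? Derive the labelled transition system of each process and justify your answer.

not bisimilar

LTS(P): 15 reachable states
  u0 = b.a.a.0 | b.a.(0 + 0) + a.((b.0 + 0 | 0) | b.(0 + 0)) has moves —a→ u1, —b→ u2, —b→ u3
  u1 = (b.0 + 0 | 0) | b.(0 + 0) has moves —b→ u4, —b→ u5
  u2 = a.a.0 | b.a.(0 + 0) has moves —a→ u6, —b→ u7
  u3 = b.a.a.0 | a.(0 + 0) has moves —a→ u8, —b→ u7
  u4 = (b.0 + 0 | 0) | (0 + 0) has moves —b→ u9
  u5 = 0 | b.(0 + 0) has moves —b→ u9
  u6 = a.0 | b.a.(0 + 0) has moves —a→ u10, —b→ u11
  u7 = a.a.0 | a.(0 + 0) has moves —a→ u11, —a→ u12
  u8 = b.a.a.0 | (0 + 0) has moves —b→ u12
  u9 = 0 | (0 + 0) has moves ∅
  u10 = 0 | b.a.(0 + 0) has moves —b→ u13
  u11 = a.0 | a.(0 + 0) has moves —a→ u13, —a→ u14
  u12 = a.a.0 | (0 + 0) has moves —a→ u14
  u13 = 0 | a.(0 + 0) has moves —a→ u9
  u14 = a.0 | (0 + 0) has moves —a→ u9
LTS(Q): 15 reachable states
  v0 = b.a.a.0 | a.a.(0 + 0) + a.((b.0 + 0 | 0) | b.(0 + 0)) has moves —a→ v1, —a→ v2, —b→ v3
  v1 = (b.0 + 0 | 0) | b.(0 + 0) has moves —b→ v4, —b→ v5
  v2 = b.a.a.0 | a.(0 + 0) has moves —a→ v6, —b→ v7
  v3 = a.a.0 | a.a.(0 + 0) has moves —a→ v7, —a→ v8
  v4 = (b.0 + 0 | 0) | (0 + 0) has moves —b→ v9
  v5 = 0 | b.(0 + 0) has moves —b→ v9
  v6 = b.a.a.0 | (0 + 0) has moves —b→ v10
  v7 = a.a.0 | a.(0 + 0) has moves —a→ v10, —a→ v11
  v8 = a.0 | a.a.(0 + 0) has moves —a→ v11, —a→ v12
  v9 = 0 | (0 + 0) has moves ∅
  v10 = a.a.0 | (0 + 0) has moves —a→ v13
  v11 = a.0 | a.(0 + 0) has moves —a→ v13, —a→ v14
  v12 = 0 | a.a.(0 + 0) has moves —a→ v14
  v13 = a.0 | (0 + 0) has moves —a→ v9
  v14 = 0 | a.(0 + 0) has moves —a→ v9
Bisimilarity quotient blocks:
  B0 = {u0}
  B1 = {u2}
  B2 = {u7, v7, v8}
  B3 = {u11, u12, v10, v11, v12}
  B4 = {u13, u14, v13, v14}
  B5 = {u9, v9}
  B6 = {u6}
  B7 = {u10}
  B8 = {u3, v2}
  B9 = {u8, v6}
  B10 = {u1, v1}
  B11 = {u4, u5, v4, v5}
  B12 = {v0}
  B13 = {v3}
u0 ∈ B0, v0 ∈ B12 → different blocks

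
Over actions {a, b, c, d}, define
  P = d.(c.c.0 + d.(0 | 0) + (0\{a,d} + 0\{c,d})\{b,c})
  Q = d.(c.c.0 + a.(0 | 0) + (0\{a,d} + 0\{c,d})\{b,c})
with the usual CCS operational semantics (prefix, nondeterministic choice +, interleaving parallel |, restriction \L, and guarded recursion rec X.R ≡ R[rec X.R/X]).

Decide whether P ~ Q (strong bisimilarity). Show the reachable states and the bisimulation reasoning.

Reachable graph of P (5 states):
  m0 = d.(c.c.0 + d.(0 | 0) + (0\{a,d} + 0\{c,d})\{b,c}) → —d→ m1
  m1 = c.c.0 + d.(0 | 0) + (0\{a,d} + 0\{c,d})\{b,c} → —c→ m2, —d→ m3
  m2 = c.0 → —c→ m4
  m3 = 0 | 0 → ·
  m4 = 0 → ·
Reachable graph of Q (5 states):
  n0 = d.(c.c.0 + a.(0 | 0) + (0\{a,d} + 0\{c,d})\{b,c}) → —d→ n1
  n1 = c.c.0 + a.(0 | 0) + (0\{a,d} + 0\{c,d})\{b,c} → —a→ n2, —c→ n3
  n2 = 0 | 0 → ·
  n3 = c.0 → —c→ n4
  n4 = 0 → ·
Partition-refinement fixed point:
  B0 = {m0}
  B1 = {m1}
  B2 = {m3, m4, n2, n4}
  B3 = {m2, n3}
  B4 = {n0}
  B5 = {n1}
m0 ∈ B0, n0 ∈ B4 → different blocks

P ≁ Q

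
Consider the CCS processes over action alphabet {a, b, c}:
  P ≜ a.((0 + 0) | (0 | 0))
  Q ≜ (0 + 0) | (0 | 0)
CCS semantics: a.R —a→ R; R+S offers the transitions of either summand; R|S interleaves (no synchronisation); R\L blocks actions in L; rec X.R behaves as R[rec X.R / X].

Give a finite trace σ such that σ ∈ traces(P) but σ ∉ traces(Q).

a

Reachable graph of P (2 states):
  u0 = a.((0 + 0) | (0 | 0)) | --a--▸ u1
  u1 = (0 + 0) | (0 | 0) | stopped
Reachable graph of Q (1 states):
  v0 = (0 + 0) | (0 | 0) | stopped
Run σ = ⟨a⟩ on P: start {u0}
  [1] a ⇒ {u1}
  — P admits the full trace.
Run σ = ⟨a⟩ on Q: start {v0}
  [1] a ⇒ no successor for Q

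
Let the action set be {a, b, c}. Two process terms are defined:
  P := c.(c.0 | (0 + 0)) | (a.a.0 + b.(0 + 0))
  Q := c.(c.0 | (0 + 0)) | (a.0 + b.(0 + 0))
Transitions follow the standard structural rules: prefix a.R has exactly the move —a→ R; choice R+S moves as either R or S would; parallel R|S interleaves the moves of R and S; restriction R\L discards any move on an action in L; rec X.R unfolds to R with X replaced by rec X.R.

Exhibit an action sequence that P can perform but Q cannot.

LTS(P): 12 reachable states
  s0 = c.(c.0 | (0 + 0)) | (a.a.0 + b.(0 + 0)) ⊢ ··a··> s1, ··b··> s2, ··c··> s3
  s1 = c.(c.0 | (0 + 0)) | a.0 ⊢ ··a··> s4, ··c··> s5
  s2 = c.(c.0 | (0 + 0)) | (0 + 0) ⊢ ··c··> s6
  s3 = c.0 | (0 + 0) | (a.a.0 + b.(0 + 0)) ⊢ ··a··> s5, ··b··> s6, ··c··> s7
  s4 = c.(c.0 | (0 + 0)) | 0 ⊢ ··c··> s8
  s5 = c.0 | (0 + 0) | a.0 ⊢ ··a··> s8, ··c··> s9
  s6 = c.0 | (0 + 0) | (0 + 0) ⊢ ··c··> s10
  s7 = 0 | (0 + 0) | (a.a.0 + b.(0 + 0)) ⊢ ··a··> s9, ··b··> s10
  s8 = c.0 | (0 + 0) | 0 ⊢ ··c··> s11
  s9 = 0 | (0 + 0) | a.0 ⊢ ··a··> s11
  s10 = 0 | (0 + 0) | (0 + 0) ⊢ ·
  s11 = 0 | (0 + 0) | 0 ⊢ ·
LTS(Q): 9 reachable states
  t0 = c.(c.0 | (0 + 0)) | (a.0 + b.(0 + 0)) ⊢ ··a··> t1, ··b··> t2, ··c··> t3
  t1 = c.(c.0 | (0 + 0)) | 0 ⊢ ··c··> t4
  t2 = c.(c.0 | (0 + 0)) | (0 + 0) ⊢ ··c··> t5
  t3 = c.0 | (0 + 0) | (a.0 + b.(0 + 0)) ⊢ ··a··> t4, ··b··> t5, ··c··> t6
  t4 = c.0 | (0 + 0) | 0 ⊢ ··c··> t7
  t5 = c.0 | (0 + 0) | (0 + 0) ⊢ ··c··> t8
  t6 = 0 | (0 + 0) | (a.0 + b.(0 + 0)) ⊢ ··a··> t7, ··b··> t8
  t7 = 0 | (0 + 0) | 0 ⊢ ·
  t8 = 0 | (0 + 0) | (0 + 0) ⊢ ·
Executing aa from P (initial set {s0}):
  [1] a ⇒ {s1}
  [2] a ⇒ {s4}
  ✓ P
Executing aa from Q (initial set {t0}):
  [1] a ⇒ {t1}
  [2] a ⇒ ∅ (Q stuck)

aa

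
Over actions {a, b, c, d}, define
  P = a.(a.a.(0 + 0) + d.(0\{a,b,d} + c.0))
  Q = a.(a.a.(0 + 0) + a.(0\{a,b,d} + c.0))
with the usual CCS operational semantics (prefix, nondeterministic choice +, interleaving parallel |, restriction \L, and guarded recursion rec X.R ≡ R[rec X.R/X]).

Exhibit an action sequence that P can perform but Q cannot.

P's transition system — 6 states:
  p0 = a.(a.a.(0 + 0) + d.(0\{a,b,d} + c.0)) ⊢ —a→ p1
  p1 = a.a.(0 + 0) + d.(0\{a,b,d} + c.0) ⊢ —a→ p2, —d→ p3
  p2 = a.(0 + 0) ⊢ —a→ p4
  p3 = 0\{a,b,d} + c.0 ⊢ —c→ p5
  p4 = 0 + 0 ⊢ deadlocked
  p5 = 0 ⊢ deadlocked
Q's transition system — 6 states:
  q0 = a.(a.a.(0 + 0) + a.(0\{a,b,d} + c.0)) ⊢ —a→ q1
  q1 = a.a.(0 + 0) + a.(0\{a,b,d} + c.0) ⊢ —a→ q2, —a→ q3
  q2 = 0\{a,b,d} + c.0 ⊢ —c→ q4
  q3 = a.(0 + 0) ⊢ —a→ q5
  q4 = 0 ⊢ deadlocked
  q5 = 0 + 0 ⊢ deadlocked
Trace ⟨ad⟩ through P, begin at {p0}:
  step 1 (a): {p1}
  step 2 (d): {p3}
  P completes σ.
Trace ⟨ad⟩ through Q, begin at {q0}:
  step 1 (a): {q1}
  step 2 (d): no successor for Q

ad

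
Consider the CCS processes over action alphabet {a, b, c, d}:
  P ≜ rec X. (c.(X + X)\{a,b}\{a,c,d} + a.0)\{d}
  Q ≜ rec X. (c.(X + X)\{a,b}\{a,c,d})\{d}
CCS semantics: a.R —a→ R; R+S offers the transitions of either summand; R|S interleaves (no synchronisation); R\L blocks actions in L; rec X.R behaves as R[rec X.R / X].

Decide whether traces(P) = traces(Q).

traces(P) ≠ traces(Q) — witness ⟨a⟩

LTS(P): 3 reachable states
  m0 = rec X. (c.(X + X)\{a,b}\{a,c,d} + a.0)\{d} → —a→ m1, —c→ m2
  m1 = 0\{d} → stopped
  m2 = ((rec X. (c.(X + X)\{a,b}\{a,c,d} + a.0)\{d}) + (rec X. (c.(X + X)\{a,b}\{a,c,d} + a.0)\{d}))\{a,b}\{a,c,d}\{d} → stopped
LTS(Q): 2 reachable states
  n0 = rec X. (c.(X + X)\{a,b}\{a,c,d})\{d} → —c→ n1
  n1 = ((rec X. (c.(X + X)\{a,b}\{a,c,d})\{d}) + (rec X. (c.(X + X)\{a,b}\{a,c,d})\{d}))\{a,b}\{a,c,d}\{d} → stopped
Run σ = ⟨a⟩ on P: start {m0}
  step 1 (a): {m1}
  — P admits the full trace.
Run σ = ⟨a⟩ on Q: start {n0}
  step 1 (a): ∅ (Q stuck)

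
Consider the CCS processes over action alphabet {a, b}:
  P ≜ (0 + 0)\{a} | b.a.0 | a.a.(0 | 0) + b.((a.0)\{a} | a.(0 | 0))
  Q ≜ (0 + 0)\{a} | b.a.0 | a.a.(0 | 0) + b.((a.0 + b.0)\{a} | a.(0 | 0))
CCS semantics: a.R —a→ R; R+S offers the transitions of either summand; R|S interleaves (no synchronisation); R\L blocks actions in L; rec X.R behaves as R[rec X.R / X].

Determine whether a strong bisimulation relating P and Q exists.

Reachable graph of P (11 states):
  p0 = (0 + 0)\{a} | b.a.0 | a.a.(0 | 0) + b.((a.0)\{a} | a.(0 | 0)) → —a→ p1, —b→ p2, —b→ p3
  p1 = (0 + 0)\{a} | b.a.0 | a.(0 | 0) → —a→ p4, —b→ p5
  p2 = (0 + 0)\{a} | a.0 | a.a.(0 | 0) → —a→ p5, —a→ p6
  p3 = (a.0)\{a} | a.(0 | 0) → —a→ p7
  p4 = (0 + 0)\{a} | b.a.0 | (0 | 0) → —b→ p8
  p5 = (0 + 0)\{a} | a.0 | a.(0 | 0) → —a→ p8, —a→ p9
  p6 = (0 + 0)\{a} | 0 | a.a.(0 | 0) → —a→ p9
  p7 = (a.0)\{a} | (0 | 0) → (no moves)
  p8 = (0 + 0)\{a} | a.0 | (0 | 0) → —a→ p10
  p9 = (0 + 0)\{a} | 0 | a.(0 | 0) → —a→ p10
  p10 = (0 + 0)\{a} | 0 | (0 | 0) → (no moves)
Reachable graph of Q (13 states):
  q0 = (0 + 0)\{a} | b.a.0 | a.a.(0 | 0) + b.((a.0 + b.0)\{a} | a.(0 | 0)) → —a→ q1, —b→ q2, —b→ q3
  q1 = (0 + 0)\{a} | b.a.0 | a.(0 | 0) → —a→ q4, —b→ q5
  q2 = (0 + 0)\{a} | a.0 | a.a.(0 | 0) → —a→ q5, —a→ q6
  q3 = (a.0 + b.0)\{a} | a.(0 | 0) → —a→ q7, —b→ q8
  q4 = (0 + 0)\{a} | b.a.0 | (0 | 0) → —b→ q9
  q5 = (0 + 0)\{a} | a.0 | a.(0 | 0) → —a→ q10, —a→ q9
  q6 = (0 + 0)\{a} | 0 | a.a.(0 | 0) → —a→ q10
  q7 = (a.0 + b.0)\{a} | (0 | 0) → —b→ q11
  q8 = 0\{a} | a.(0 | 0) → —a→ q11
  q9 = (0 + 0)\{a} | a.0 | (0 | 0) → —a→ q12
  q10 = (0 + 0)\{a} | 0 | a.(0 | 0) → —a→ q12
  q11 = 0\{a} | (0 | 0) → (no moves)
  q12 = (0 + 0)\{a} | 0 | (0 | 0) → (no moves)
Bisimilarity quotient blocks:
  B0 = {p0}
  B1 = {p1, q1}
  B2 = {p5, p6, q5, q6}
  B3 = {p3, p8, p9, q10, q8, q9}
  B4 = {p10, p7, q11, q12}
  B5 = {p4, q4}
  B6 = {p2, q2}
  B7 = {q0}
  B8 = {q3}
  B9 = {q7}
p0 ∈ B0, q0 ∈ B7 → different blocks

P ≁ Q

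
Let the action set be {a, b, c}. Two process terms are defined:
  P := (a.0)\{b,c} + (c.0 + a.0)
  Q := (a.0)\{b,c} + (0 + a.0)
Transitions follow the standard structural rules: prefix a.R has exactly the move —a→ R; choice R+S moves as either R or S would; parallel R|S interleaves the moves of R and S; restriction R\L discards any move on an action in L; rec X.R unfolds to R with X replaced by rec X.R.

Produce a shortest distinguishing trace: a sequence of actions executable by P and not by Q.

c

P's transition system — 3 states:
  m0 = (a.0)\{b,c} + (c.0 + a.0) :: --a--▸ m1, --a--▸ m2, --c--▸ m1
  m1 = 0 :: ·
  m2 = 0\{b,c} :: ·
Q's transition system — 3 states:
  n0 = (a.0)\{b,c} + (0 + a.0) :: --a--▸ n1, --a--▸ n2
  n1 = 0 :: ·
  n2 = 0\{b,c} :: ·
Executing c from P (initial set {m0}):
  step 1 (c): {m1}
  P completes σ.
Executing c from Q (initial set {n0}):
  step 1 (c): ∅  — Q cannot continue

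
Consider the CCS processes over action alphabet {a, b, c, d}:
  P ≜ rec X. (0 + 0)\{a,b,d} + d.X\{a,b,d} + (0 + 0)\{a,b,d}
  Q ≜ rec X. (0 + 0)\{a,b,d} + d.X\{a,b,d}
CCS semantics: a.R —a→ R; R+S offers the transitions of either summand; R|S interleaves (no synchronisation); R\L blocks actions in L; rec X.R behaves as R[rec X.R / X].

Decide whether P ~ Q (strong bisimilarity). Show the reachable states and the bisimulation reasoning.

Reachable graph of P (2 states):
  s0 = rec X. (0 + 0)\{a,b,d} + d.X\{a,b,d} + (0 + 0)\{a,b,d} → ··d··> s1
  s1 = (rec X. (0 + 0)\{a,b,d} + d.X\{a,b,d} + (0 + 0)\{a,b,d})\{a,b,d} → ·
Reachable graph of Q (2 states):
  t0 = rec X. (0 + 0)\{a,b,d} + d.X\{a,b,d} → ··d··> t1
  t1 = (rec X. (0 + 0)\{a,b,d} + d.X\{a,b,d})\{a,b,d} → ·
Partition-refinement fixed point:
  B0 = {s0, t0}
  B1 = {s1, t1}
s0 ∈ B0, t0 ∈ B0 → same block

bisimilar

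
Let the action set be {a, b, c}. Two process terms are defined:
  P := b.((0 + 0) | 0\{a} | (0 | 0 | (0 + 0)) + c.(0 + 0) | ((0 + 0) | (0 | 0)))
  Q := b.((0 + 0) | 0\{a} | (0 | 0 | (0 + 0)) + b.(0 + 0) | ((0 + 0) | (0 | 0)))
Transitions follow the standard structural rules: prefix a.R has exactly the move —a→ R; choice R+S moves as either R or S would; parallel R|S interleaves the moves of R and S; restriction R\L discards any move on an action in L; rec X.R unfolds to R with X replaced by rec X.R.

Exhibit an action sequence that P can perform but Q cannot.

Reachable graph of P (3 states):
  m0 = b.((0 + 0) | 0\{a} | (0 | 0 | (0 + 0)) + c.(0 + 0) | ((0 + 0) | (0 | 0))) :: =b=> m1
  m1 = (0 + 0) | 0\{a} | (0 | 0 | (0 + 0)) + c.(0 + 0) | ((0 + 0) | (0 | 0)) :: =c=> m2
  m2 = (0 + 0) | ((0 + 0) | (0 | 0)) :: ·
Reachable graph of Q (3 states):
  n0 = b.((0 + 0) | 0\{a} | (0 | 0 | (0 + 0)) + b.(0 + 0) | ((0 + 0) | (0 | 0))) :: =b=> n1
  n1 = (0 + 0) | 0\{a} | (0 | 0 | (0 + 0)) + b.(0 + 0) | ((0 + 0) | (0 | 0)) :: =b=> n2
  n2 = (0 + 0) | ((0 + 0) | (0 | 0)) :: ·
Run σ = ⟨bc⟩ on P: start {m0}
  after b @ step 1: {m1}
  after c @ step 2: {m2}
  P completes σ.
Run σ = ⟨bc⟩ on Q: start {n0}
  after b @ step 1: {n1}
  after c @ step 2: ∅  — Q cannot continue

bc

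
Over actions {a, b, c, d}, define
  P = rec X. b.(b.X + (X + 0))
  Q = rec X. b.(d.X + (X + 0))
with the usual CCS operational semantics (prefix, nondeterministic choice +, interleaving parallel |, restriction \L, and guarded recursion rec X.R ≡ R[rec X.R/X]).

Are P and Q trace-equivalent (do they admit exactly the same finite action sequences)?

P's transition system — 2 states:
  u0 = rec X. b.(b.X + (X + 0)) | —b→ u1
  u1 = b.(rec X. b.(b.X + (X + 0))) + ((rec X. b.(b.X + (X + 0))) + 0) | —b→ u0, —b→ u1
Q's transition system — 2 states:
  v0 = rec X. b.(d.X + (X + 0)) | —b→ v1
  v1 = d.(rec X. b.(d.X + (X + 0))) + ((rec X. b.(d.X + (X + 0))) + 0) | —b→ v1, —d→ v0
Run σ = ⟨bd⟩ on Q: start {v0}
  step 1 (b): {v1}
  step 2 (d): {v0}
  ✓ Q
Run σ = ⟨bd⟩ on P: start {u0}
  step 1 (b): {u1}
  step 2 (d): ∅ (P stuck)

trace-distinct — witness ⟨bd⟩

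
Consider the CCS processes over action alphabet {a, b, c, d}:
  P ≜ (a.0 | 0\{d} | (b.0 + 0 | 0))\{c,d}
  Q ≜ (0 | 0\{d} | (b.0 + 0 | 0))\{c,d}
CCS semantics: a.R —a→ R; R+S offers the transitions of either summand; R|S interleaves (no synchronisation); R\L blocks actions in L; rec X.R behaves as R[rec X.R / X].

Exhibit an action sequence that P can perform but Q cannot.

a

Reachable graph of P (4 states):
  s0 = (a.0 | 0\{d} | (b.0 + 0 | 0))\{c,d} → =a=> s1, =b=> s2
  s1 = (0 | 0\{d} | (b.0 + 0 | 0))\{c,d} → =b=> s3
  s2 = (a.0 | 0\{d} | 0)\{c,d} → =a=> s3
  s3 = (0 | 0\{d} | 0)\{c,d} → stopped
Reachable graph of Q (2 states):
  t0 = (0 | 0\{d} | (b.0 + 0 | 0))\{c,d} → =b=> t1
  t1 = (0 | 0\{d} | 0)\{c,d} → stopped
Run σ = ⟨a⟩ on P: start {s0}
  after a @ step 1: {s1}
  ✓ P
Run σ = ⟨a⟩ on Q: start {t0}
  after a @ step 1: ∅ (Q stuck)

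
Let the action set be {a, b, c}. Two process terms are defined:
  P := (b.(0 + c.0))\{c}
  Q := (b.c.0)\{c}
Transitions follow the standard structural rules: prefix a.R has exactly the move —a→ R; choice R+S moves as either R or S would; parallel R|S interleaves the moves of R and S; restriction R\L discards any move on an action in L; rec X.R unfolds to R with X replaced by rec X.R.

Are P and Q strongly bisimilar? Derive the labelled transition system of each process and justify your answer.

P's transition system — 2 states:
  m0 = (b.(0 + c.0))\{c} has moves ··b··> m1
  m1 = (0 + c.0)\{c} has moves ·
Q's transition system — 2 states:
  n0 = (b.c.0)\{c} has moves ··b··> n1
  n1 = (c.0)\{c} has moves ·
Bisimilarity quotient blocks:
  B0 = {m0, n0}
  B1 = {m1, n1}
m0 ∈ B0, n0 ∈ B0 → same block

P ~ Q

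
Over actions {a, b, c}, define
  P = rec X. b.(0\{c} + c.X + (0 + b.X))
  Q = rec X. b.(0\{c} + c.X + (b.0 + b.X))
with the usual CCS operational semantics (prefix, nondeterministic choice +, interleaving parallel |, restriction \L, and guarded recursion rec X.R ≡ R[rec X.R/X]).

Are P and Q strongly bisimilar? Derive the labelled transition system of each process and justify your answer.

NO

Reachable graph of P (2 states):
  u0 = rec X. b.(0\{c} + c.X + (0 + b.X)) has moves —b→ u1
  u1 = 0\{c} + c.(rec X. b.(0\{c} + c.X + (0 + b.X))) + (0 + b.(rec X. b.(0\{c} + c.X + (0 + b.X)))) has moves —b→ u0, —c→ u0
Reachable graph of Q (3 states):
  v0 = rec X. b.(0\{c} + c.X + (b.0 + b.X)) has moves —b→ v1
  v1 = 0\{c} + c.(rec X. b.(0\{c} + c.X + (b.0 + b.X))) + (b.0 + b.(rec X. b.(0\{c} + c.X + (b.0 + b.X)))) has moves —b→ v0, —b→ v2, —c→ v0
  v2 = 0 has moves deadlocked
Coarsest stable partition (strong bisimilarity classes):
  B0 = {u0}
  B1 = {u1}
  B2 = {v0}
  B3 = {v1}
  B4 = {v2}
u0 ∈ B0, v0 ∈ B2 → different blocks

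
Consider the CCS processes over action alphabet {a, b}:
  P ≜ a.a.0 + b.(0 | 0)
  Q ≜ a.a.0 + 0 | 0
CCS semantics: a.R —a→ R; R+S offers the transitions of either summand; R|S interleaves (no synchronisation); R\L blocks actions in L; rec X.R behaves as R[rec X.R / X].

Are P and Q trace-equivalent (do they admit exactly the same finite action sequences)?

P's transition system — 4 states:
  s0 = a.a.0 + b.(0 | 0) ⊢ =a=> s1, =b=> s2
  s1 = a.0 ⊢ =a=> s3
  s2 = 0 | 0 ⊢ stopped
  s3 = 0 ⊢ stopped
Q's transition system — 3 states:
  t0 = a.a.0 + 0 | 0 ⊢ =a=> t1
  t1 = a.0 ⊢ =a=> t2
  t2 = 0 ⊢ stopped
Executing b from P (initial set {s0}):
  after b @ step 1: {s2}
  P completes σ.
Executing b from Q (initial set {t0}):
  after b @ step 1: ∅  — Q cannot continue

NO — witness ⟨b⟩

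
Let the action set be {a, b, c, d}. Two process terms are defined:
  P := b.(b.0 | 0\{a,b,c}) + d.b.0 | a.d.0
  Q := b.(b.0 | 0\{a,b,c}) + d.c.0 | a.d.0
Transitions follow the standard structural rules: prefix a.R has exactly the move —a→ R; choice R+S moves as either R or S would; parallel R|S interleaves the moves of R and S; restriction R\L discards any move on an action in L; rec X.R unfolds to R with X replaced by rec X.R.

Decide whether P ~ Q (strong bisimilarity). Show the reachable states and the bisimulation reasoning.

NO

Reachable graph of P (11 states):
  p0 = b.(b.0 | 0\{a,b,c}) + d.b.0 | a.d.0 :: —a→ p1, —b→ p2, —d→ p3
  p1 = d.b.0 | d.0 :: —d→ p4, —d→ p5
  p2 = b.0 | 0\{a,b,c} :: —b→ p6
  p3 = b.0 | a.d.0 :: —a→ p4, —b→ p7
  p4 = b.0 | d.0 :: —b→ p8, —d→ p9
  p5 = d.b.0 | 0 :: —d→ p9
  p6 = 0 | 0\{a,b,c} :: (no moves)
  p7 = 0 | a.d.0 :: —a→ p8
  p8 = 0 | d.0 :: —d→ p10
  p9 = b.0 | 0 :: —b→ p10
  p10 = 0 | 0 :: (no moves)
Reachable graph of Q (11 states):
  q0 = b.(b.0 | 0\{a,b,c}) + d.c.0 | a.d.0 :: —a→ q1, —b→ q2, —d→ q3
  q1 = d.c.0 | d.0 :: —d→ q4, —d→ q5
  q2 = b.0 | 0\{a,b,c} :: —b→ q6
  q3 = c.0 | a.d.0 :: —a→ q4, —c→ q7
  q4 = c.0 | d.0 :: —c→ q8, —d→ q9
  q5 = d.c.0 | 0 :: —d→ q9
  q6 = 0 | 0\{a,b,c} :: (no moves)
  q7 = 0 | a.d.0 :: —a→ q8
  q8 = 0 | d.0 :: —d→ q10
  q9 = c.0 | 0 :: —c→ q10
  q10 = 0 | 0 :: (no moves)
Partition-refinement fixed point:
  B0 = {p0}
  B1 = {p3}
  B2 = {p4}
  B3 = {p2, p9, q2}
  B4 = {p10, p6, q10, q6}
  B5 = {p8, q8}
  B6 = {p7, q7}
  B7 = {p1}
  B8 = {p5}
  B9 = {q0}
  B10 = {q1}
  B11 = {q4}
  B12 = {q9}
  B13 = {q5}
  B14 = {q3}
p0 ∈ B0, q0 ∈ B9 → different blocks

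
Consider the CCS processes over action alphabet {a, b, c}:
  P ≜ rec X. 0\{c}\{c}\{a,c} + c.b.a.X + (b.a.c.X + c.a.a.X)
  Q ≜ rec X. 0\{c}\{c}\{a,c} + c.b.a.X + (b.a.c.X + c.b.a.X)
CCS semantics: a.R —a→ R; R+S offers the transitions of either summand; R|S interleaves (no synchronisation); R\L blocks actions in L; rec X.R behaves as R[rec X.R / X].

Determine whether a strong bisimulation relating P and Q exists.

not bisimilar

LTS(P): 6 reachable states
  p0 = rec X. 0\{c}\{c}\{a,c} + c.b.a.X + (b.a.c.X + c.a.a.X) :: --b--▸ p1, --c--▸ p2, --c--▸ p3
  p1 = a.c.(rec X. 0\{c}\{c}\{a,c} + c.b.a.X + (b.a.c.X + c.a.a.X)) :: --a--▸ p4
  p2 = a.a.(rec X. 0\{c}\{c}\{a,c} + c.b.a.X + (b.a.c.X + c.a.a.X)) :: --a--▸ p5
  p3 = b.a.(rec X. 0\{c}\{c}\{a,c} + c.b.a.X + (b.a.c.X + c.a.a.X)) :: --b--▸ p5
  p4 = c.(rec X. 0\{c}\{c}\{a,c} + c.b.a.X + (b.a.c.X + c.a.a.X)) :: --c--▸ p0
  p5 = a.(rec X. 0\{c}\{c}\{a,c} + c.b.a.X + (b.a.c.X + c.a.a.X)) :: --a--▸ p0
LTS(Q): 5 reachable states
  q0 = rec X. 0\{c}\{c}\{a,c} + c.b.a.X + (b.a.c.X + c.b.a.X) :: --b--▸ q1, --c--▸ q2
  q1 = a.c.(rec X. 0\{c}\{c}\{a,c} + c.b.a.X + (b.a.c.X + c.b.a.X)) :: --a--▸ q3
  q2 = b.a.(rec X. 0\{c}\{c}\{a,c} + c.b.a.X + (b.a.c.X + c.b.a.X)) :: --b--▸ q4
  q3 = c.(rec X. 0\{c}\{c}\{a,c} + c.b.a.X + (b.a.c.X + c.b.a.X)) :: --c--▸ q0
  q4 = a.(rec X. 0\{c}\{c}\{a,c} + c.b.a.X + (b.a.c.X + c.b.a.X)) :: --a--▸ q0
Partition-refinement fixed point:
  B0 = {p0}
  B1 = {p3}
  B2 = {p5}
  B3 = {p1}
  B4 = {p4}
  B5 = {p2}
  B6 = {q0}
  B7 = {q2}
  B8 = {q4}
  B9 = {q1}
  B10 = {q3}
p0 ∈ B0, q0 ∈ B6 → different blocks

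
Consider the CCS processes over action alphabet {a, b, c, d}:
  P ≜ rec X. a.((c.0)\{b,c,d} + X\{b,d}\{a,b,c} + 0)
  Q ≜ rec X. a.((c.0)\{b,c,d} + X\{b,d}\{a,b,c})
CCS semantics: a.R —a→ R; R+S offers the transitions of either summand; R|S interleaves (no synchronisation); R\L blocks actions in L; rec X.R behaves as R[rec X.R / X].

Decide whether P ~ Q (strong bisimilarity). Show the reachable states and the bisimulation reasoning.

bisimilar

LTS(P): 2 reachable states
  m0 = rec X. a.((c.0)\{b,c,d} + X\{b,d}\{a,b,c} + 0) :: ··a··> m1
  m1 = (c.0)\{b,c,d} + (rec X. a.((c.0)\{b,c,d} + X\{b,d}\{a,b,c} + 0))\{b,d}\{a,b,c} + 0 :: stopped
LTS(Q): 2 reachable states
  n0 = rec X. a.((c.0)\{b,c,d} + X\{b,d}\{a,b,c}) :: ··a··> n1
  n1 = (c.0)\{b,c,d} + (rec X. a.((c.0)\{b,c,d} + X\{b,d}\{a,b,c}))\{b,d}\{a,b,c} :: stopped
Bisimilarity quotient blocks:
  B0 = {m0, n0}
  B1 = {m1, n1}
m0 ∈ B0, n0 ∈ B0 → same block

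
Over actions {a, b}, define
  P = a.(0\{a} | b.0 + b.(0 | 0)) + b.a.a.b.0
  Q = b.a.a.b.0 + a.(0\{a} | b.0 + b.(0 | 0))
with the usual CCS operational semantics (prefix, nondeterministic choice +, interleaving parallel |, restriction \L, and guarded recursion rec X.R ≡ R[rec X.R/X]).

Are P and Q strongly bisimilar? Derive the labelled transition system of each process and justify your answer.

bisimilar

LTS(P): 8 reachable states
  m0 = a.(0\{a} | b.0 + b.(0 | 0)) + b.a.a.b.0 → --a--▸ m1, --b--▸ m2
  m1 = 0\{a} | b.0 + b.(0 | 0) → --b--▸ m3, --b--▸ m4
  m2 = a.a.b.0 → --a--▸ m5
  m3 = 0 | 0 → deadlocked
  m4 = 0\{a} | 0 → deadlocked
  m5 = a.b.0 → --a--▸ m6
  m6 = b.0 → --b--▸ m7
  m7 = 0 → deadlocked
LTS(Q): 8 reachable states
  n0 = b.a.a.b.0 + a.(0\{a} | b.0 + b.(0 | 0)) → --a--▸ n1, --b--▸ n2
  n1 = 0\{a} | b.0 + b.(0 | 0) → --b--▸ n3, --b--▸ n4
  n2 = a.a.b.0 → --a--▸ n5
  n3 = 0 | 0 → deadlocked
  n4 = 0\{a} | 0 → deadlocked
  n5 = a.b.0 → --a--▸ n6
  n6 = b.0 → --b--▸ n7
  n7 = 0 → deadlocked
Partition-refinement fixed point:
  B0 = {m0, n0}
  B1 = {m2, n2}
  B2 = {m5, n5}
  B3 = {m1, m6, n1, n6}
  B4 = {m3, m4, m7, n3, n4, n7}
m0 ∈ B0, n0 ∈ B0 → same block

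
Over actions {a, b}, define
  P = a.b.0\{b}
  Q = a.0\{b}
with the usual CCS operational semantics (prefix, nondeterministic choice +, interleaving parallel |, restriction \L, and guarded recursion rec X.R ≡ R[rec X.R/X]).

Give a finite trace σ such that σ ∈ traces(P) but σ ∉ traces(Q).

P's transition system — 3 states:
  u0 = a.b.0\{b} ⊢ ··a··> u1
  u1 = b.0\{b} ⊢ ··b··> u2
  u2 = 0\{b} ⊢ ·
Q's transition system — 2 states:
  v0 = a.0\{b} ⊢ ··a··> v1
  v1 = 0\{b} ⊢ ·
Run σ = ⟨ab⟩ on P: start {u0}
  after a @ step 1: {u1}
  after b @ step 2: {u2}
  ✓ P
Run σ = ⟨ab⟩ on Q: start {v0}
  after a @ step 1: {v1}
  after b @ step 2: no successor for Q

ab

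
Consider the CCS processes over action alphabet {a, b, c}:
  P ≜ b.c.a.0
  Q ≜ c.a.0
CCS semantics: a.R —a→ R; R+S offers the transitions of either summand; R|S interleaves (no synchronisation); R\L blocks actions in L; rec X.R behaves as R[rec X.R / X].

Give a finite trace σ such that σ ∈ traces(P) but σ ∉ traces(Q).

b

P's transition system — 4 states:
  s0 = b.c.a.0 has moves -b-> s1
  s1 = c.a.0 has moves -c-> s2
  s2 = a.0 has moves -a-> s3
  s3 = 0 has moves ∅
Q's transition system — 3 states:
  t0 = c.a.0 has moves -c-> t1
  t1 = a.0 has moves -a-> t2
  t2 = 0 has moves ∅
Executing b from P (initial set {s0}):
  after b @ step 1: {s1}
  P completes σ.
Executing b from Q (initial set {t0}):
  after b @ step 1: no successor for Q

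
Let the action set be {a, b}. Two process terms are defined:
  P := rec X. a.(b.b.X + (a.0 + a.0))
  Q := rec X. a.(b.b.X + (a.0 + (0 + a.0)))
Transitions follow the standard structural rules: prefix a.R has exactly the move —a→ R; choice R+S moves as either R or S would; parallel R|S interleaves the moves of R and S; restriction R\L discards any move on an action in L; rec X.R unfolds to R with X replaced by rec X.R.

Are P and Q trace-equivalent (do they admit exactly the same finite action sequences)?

trace-equivalent

LTS(P): 4 reachable states
  u0 = rec X. a.(b.b.X + (a.0 + a.0)) → -a-> u1
  u1 = b.b.(rec X. a.(b.b.X + (a.0 + a.0))) + (a.0 + a.0) → -a-> u2, -b-> u3
  u2 = 0 → (no moves)
  u3 = b.(rec X. a.(b.b.X + (a.0 + a.0))) → -b-> u0
LTS(Q): 4 reachable states
  v0 = rec X. a.(b.b.X + (a.0 + (0 + a.0))) → -a-> v1
  v1 = b.b.(rec X. a.(b.b.X + (a.0 + (0 + a.0)))) + (a.0 + (0 + a.0)) → -a-> v2, -b-> v3
  v2 = 0 → (no moves)
  v3 = b.(rec X. a.(b.b.X + (a.0 + (0 + a.0)))) → -b-> v0
Bisimilarity quotient blocks:
  B0 = {u0, v0}
  B1 = {u1, v1}
  B2 = {u3, v3}
  B3 = {u2, v2}
u0 ∈ B0, v0 ∈ B0 → same block
Bisimilar ⇒ trace-equivalent.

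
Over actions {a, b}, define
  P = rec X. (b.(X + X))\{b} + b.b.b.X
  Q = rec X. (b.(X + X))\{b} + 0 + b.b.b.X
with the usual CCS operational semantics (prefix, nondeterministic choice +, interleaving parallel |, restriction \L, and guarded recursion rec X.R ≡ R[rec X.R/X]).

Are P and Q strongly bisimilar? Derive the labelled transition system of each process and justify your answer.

bisimilar

Reachable graph of P (3 states):
  m0 = rec X. (b.(X + X))\{b} + b.b.b.X :: ··b··> m1
  m1 = b.b.(rec X. (b.(X + X))\{b} + b.b.b.X) :: ··b··> m2
  m2 = b.(rec X. (b.(X + X))\{b} + b.b.b.X) :: ··b··> m0
Reachable graph of Q (3 states):
  n0 = rec X. (b.(X + X))\{b} + 0 + b.b.b.X :: ··b··> n1
  n1 = b.b.(rec X. (b.(X + X))\{b} + 0 + b.b.b.X) :: ··b··> n2
  n2 = b.(rec X. (b.(X + X))\{b} + 0 + b.b.b.X) :: ··b··> n0
Partition-refinement fixed point:
  B0 = {m0, m1, m2, n0, n1, n2}
m0 ∈ B0, n0 ∈ B0 → same block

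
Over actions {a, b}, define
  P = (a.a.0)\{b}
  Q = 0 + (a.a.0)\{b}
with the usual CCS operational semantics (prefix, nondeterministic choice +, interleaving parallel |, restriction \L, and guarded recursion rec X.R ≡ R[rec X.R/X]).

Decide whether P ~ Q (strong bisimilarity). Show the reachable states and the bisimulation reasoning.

LTS(P): 3 reachable states
  s0 = (a.a.0)\{b} → -a-> s1
  s1 = (a.0)\{b} → -a-> s2
  s2 = 0\{b} → (no moves)
LTS(Q): 3 reachable states
  t0 = 0 + (a.a.0)\{b} → -a-> t1
  t1 = (a.0)\{b} → -a-> t2
  t2 = 0\{b} → (no moves)
Partition-refinement fixed point:
  B0 = {s0, t0}
  B1 = {s1, t1}
  B2 = {s2, t2}
s0 ∈ B0, t0 ∈ B0 → same block

P ~ Q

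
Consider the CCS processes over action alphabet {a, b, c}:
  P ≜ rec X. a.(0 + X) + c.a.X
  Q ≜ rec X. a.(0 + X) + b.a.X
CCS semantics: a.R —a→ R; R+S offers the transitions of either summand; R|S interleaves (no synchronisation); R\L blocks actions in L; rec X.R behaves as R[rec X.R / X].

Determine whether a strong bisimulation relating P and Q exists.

NO

LTS(P): 3 reachable states
  m0 = rec X. a.(0 + X) + c.a.X | -a-> m1, -c-> m2
  m1 = 0 + (rec X. a.(0 + X) + c.a.X) | -a-> m1, -c-> m2
  m2 = a.(rec X. a.(0 + X) + c.a.X) | -a-> m0
LTS(Q): 3 reachable states
  n0 = rec X. a.(0 + X) + b.a.X | -a-> n1, -b-> n2
  n1 = 0 + (rec X. a.(0 + X) + b.a.X) | -a-> n1, -b-> n2
  n2 = a.(rec X. a.(0 + X) + b.a.X) | -a-> n0
Bisimilarity quotient blocks:
  B0 = {m0, m1}
  B1 = {m2}
  B2 = {n0, n1}
  B3 = {n2}
m0 ∈ B0, n0 ∈ B2 → different blocks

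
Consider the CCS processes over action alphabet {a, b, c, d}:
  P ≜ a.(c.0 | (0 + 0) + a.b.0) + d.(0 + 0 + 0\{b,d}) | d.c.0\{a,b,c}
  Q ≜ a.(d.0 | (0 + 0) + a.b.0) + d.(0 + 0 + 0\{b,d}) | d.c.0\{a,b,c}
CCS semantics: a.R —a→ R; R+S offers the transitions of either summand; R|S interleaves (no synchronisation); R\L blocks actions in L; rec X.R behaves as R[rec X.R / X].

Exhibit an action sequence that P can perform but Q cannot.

ac

LTS(P): 10 reachable states
  m0 = a.(c.0 | (0 + 0) + a.b.0) + d.(0 + 0 + 0\{b,d}) | d.c.0\{a,b,c} :: -a-> m1, -d-> m2, -d-> m3
  m1 = c.0 | (0 + 0) + a.b.0 :: -a-> m4, -c-> m5
  m2 = (0 + 0 + 0\{b,d}) | d.c.0\{a,b,c} :: -d-> m6
  m3 = d.(0 + 0 + 0\{b,d}) | c.0\{a,b,c} :: -c-> m7, -d-> m6
  m4 = b.0 :: -b-> m8
  m5 = 0 | (0 + 0) :: ·
  m6 = (0 + 0 + 0\{b,d}) | c.0\{a,b,c} :: -c-> m9
  m7 = d.(0 + 0 + 0\{b,d}) | 0\{a,b,c} :: -d-> m9
  m8 = 0 :: ·
  m9 = (0 + 0 + 0\{b,d}) | 0\{a,b,c} :: ·
LTS(Q): 10 reachable states
  n0 = a.(d.0 | (0 + 0) + a.b.0) + d.(0 + 0 + 0\{b,d}) | d.c.0\{a,b,c} :: -a-> n1, -d-> n2, -d-> n3
  n1 = d.0 | (0 + 0) + a.b.0 :: -a-> n4, -d-> n5
  n2 = (0 + 0 + 0\{b,d}) | d.c.0\{a,b,c} :: -d-> n6
  n3 = d.(0 + 0 + 0\{b,d}) | c.0\{a,b,c} :: -c-> n7, -d-> n6
  n4 = b.0 :: -b-> n8
  n5 = 0 | (0 + 0) :: ·
  n6 = (0 + 0 + 0\{b,d}) | c.0\{a,b,c} :: -c-> n9
  n7 = d.(0 + 0 + 0\{b,d}) | 0\{a,b,c} :: -d-> n9
  n8 = 0 :: ·
  n9 = (0 + 0 + 0\{b,d}) | 0\{a,b,c} :: ·
Executing ac from P (initial set {m0}):
  step 1 (a): {m1}
  step 2 (c): {m5}
  P completes σ.
Executing ac from Q (initial set {n0}):
  step 1 (a): {n1}
  step 2 (c): no successor for Q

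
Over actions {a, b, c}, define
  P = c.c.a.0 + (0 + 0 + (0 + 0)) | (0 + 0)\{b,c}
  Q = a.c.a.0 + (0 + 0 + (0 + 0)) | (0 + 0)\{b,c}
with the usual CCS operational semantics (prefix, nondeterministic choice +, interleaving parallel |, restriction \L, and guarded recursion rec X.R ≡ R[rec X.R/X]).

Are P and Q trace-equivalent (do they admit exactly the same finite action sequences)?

P's transition system — 4 states:
  s0 = c.c.a.0 + (0 + 0 + (0 + 0)) | (0 + 0)\{b,c} has moves ··c··> s1
  s1 = c.a.0 has moves ··c··> s2
  s2 = a.0 has moves ··a··> s3
  s3 = 0 has moves deadlocked
Q's transition system — 4 states:
  t0 = a.c.a.0 + (0 + 0 + (0 + 0)) | (0 + 0)\{b,c} has moves ··a··> t1
  t1 = c.a.0 has moves ··c··> t2
  t2 = a.0 has moves ··a··> t3
  t3 = 0 has moves deadlocked
Run σ = ⟨c⟩ on P: start {s0}
  [1] c ⇒ {s1}
  P completes σ.
Run σ = ⟨c⟩ on Q: start {t0}
  [1] c ⇒ ∅ (Q stuck)

traces(P) ≠ traces(Q) — witness ⟨c⟩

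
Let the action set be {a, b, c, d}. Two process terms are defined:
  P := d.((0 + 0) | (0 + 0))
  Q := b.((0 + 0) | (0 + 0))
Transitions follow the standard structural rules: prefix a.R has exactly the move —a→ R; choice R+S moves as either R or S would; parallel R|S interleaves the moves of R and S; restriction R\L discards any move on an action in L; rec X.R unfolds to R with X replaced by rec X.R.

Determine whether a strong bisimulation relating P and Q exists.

P's transition system — 2 states:
  u0 = d.((0 + 0) | (0 + 0)) has moves =d=> u1
  u1 = (0 + 0) | (0 + 0) has moves ∅
Q's transition system — 2 states:
  v0 = b.((0 + 0) | (0 + 0)) has moves =b=> v1
  v1 = (0 + 0) | (0 + 0) has moves ∅
Partition-refinement fixed point:
  B0 = {u0}
  B1 = {u1, v1}
  B2 = {v0}
u0 ∈ B0, v0 ∈ B2 → different blocks

NO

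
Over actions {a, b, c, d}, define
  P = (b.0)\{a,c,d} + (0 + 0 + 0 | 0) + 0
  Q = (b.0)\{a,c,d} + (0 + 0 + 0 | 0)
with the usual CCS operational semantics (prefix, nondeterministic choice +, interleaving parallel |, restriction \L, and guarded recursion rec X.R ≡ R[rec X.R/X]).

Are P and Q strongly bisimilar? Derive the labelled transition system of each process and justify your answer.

P's transition system — 2 states:
  s0 = (b.0)\{a,c,d} + (0 + 0 + 0 | 0) + 0 → -b-> s1
  s1 = 0\{a,c,d} → ·
Q's transition system — 2 states:
  t0 = (b.0)\{a,c,d} + (0 + 0 + 0 | 0) → -b-> t1
  t1 = 0\{a,c,d} → ·
Partition-refinement fixed point:
  B0 = {s0, t0}
  B1 = {s1, t1}
s0 ∈ B0, t0 ∈ B0 → same block

bisimilar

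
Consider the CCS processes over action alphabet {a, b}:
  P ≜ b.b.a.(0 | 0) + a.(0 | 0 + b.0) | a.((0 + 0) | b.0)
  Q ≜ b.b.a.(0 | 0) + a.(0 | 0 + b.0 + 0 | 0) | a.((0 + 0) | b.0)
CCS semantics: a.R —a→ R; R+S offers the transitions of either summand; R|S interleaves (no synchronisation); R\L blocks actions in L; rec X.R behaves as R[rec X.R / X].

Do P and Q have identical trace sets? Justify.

LTS(P): 12 reachable states
  m0 = b.b.a.(0 | 0) + a.(0 | 0 + b.0) | a.((0 + 0) | b.0) has moves -a-> m1, -a-> m2, -b-> m3
  m1 = (0 | 0 + b.0) | a.((0 + 0) | b.0) has moves -a-> m4, -b-> m5
  m2 = a.(0 | 0 + b.0) | ((0 + 0) | b.0) has moves -a-> m4, -b-> m6
  m3 = b.a.(0 | 0) has moves -b-> m7
  m4 = (0 | 0 + b.0) | ((0 + 0) | b.0) has moves -b-> m8, -b-> m9
  m5 = 0 | a.((0 + 0) | b.0) has moves -a-> m9
  m6 = a.(0 | 0 + b.0) | ((0 + 0) | 0) has moves -a-> m8
  m7 = a.(0 | 0) has moves -a-> m10
  m8 = (0 | 0 + b.0) | ((0 + 0) | 0) has moves -b-> m11
  m9 = 0 | ((0 + 0) | b.0) has moves -b-> m11
  m10 = 0 | 0 has moves stopped
  m11 = 0 | ((0 + 0) | 0) has moves stopped
LTS(Q): 12 reachable states
  n0 = b.b.a.(0 | 0) + a.(0 | 0 + b.0 + 0 | 0) | a.((0 + 0) | b.0) has moves -a-> n1, -a-> n2, -b-> n3
  n1 = (0 | 0 + b.0 + 0 | 0) | a.((0 + 0) | b.0) has moves -a-> n4, -b-> n5
  n2 = a.(0 | 0 + b.0 + 0 | 0) | ((0 + 0) | b.0) has moves -a-> n4, -b-> n6
  n3 = b.a.(0 | 0) has moves -b-> n7
  n4 = (0 | 0 + b.0 + 0 | 0) | ((0 + 0) | b.0) has moves -b-> n8, -b-> n9
  n5 = 0 | a.((0 + 0) | b.0) has moves -a-> n9
  n6 = a.(0 | 0 + b.0 + 0 | 0) | ((0 + 0) | 0) has moves -a-> n8
  n7 = a.(0 | 0) has moves -a-> n10
  n8 = (0 | 0 + b.0 + 0 | 0) | ((0 + 0) | 0) has moves -b-> n11
  n9 = 0 | ((0 + 0) | b.0) has moves -b-> n11
  n10 = 0 | 0 has moves stopped
  n11 = 0 | ((0 + 0) | 0) has moves stopped
Coarsest stable partition (strong bisimilarity classes):
  B0 = {m0, n0}
  B1 = {m1, m2, n1, n2}
  B2 = {m5, m6, n5, n6}
  B3 = {m8, m9, n8, n9}
  B4 = {m10, m11, n10, n11}
  B5 = {m4, n4}
  B6 = {m3, n3}
  B7 = {m7, n7}
m0 ∈ B0, n0 ∈ B0 → same block
Bisimilar ⇒ trace-equivalent.

traces(P) = traces(Q)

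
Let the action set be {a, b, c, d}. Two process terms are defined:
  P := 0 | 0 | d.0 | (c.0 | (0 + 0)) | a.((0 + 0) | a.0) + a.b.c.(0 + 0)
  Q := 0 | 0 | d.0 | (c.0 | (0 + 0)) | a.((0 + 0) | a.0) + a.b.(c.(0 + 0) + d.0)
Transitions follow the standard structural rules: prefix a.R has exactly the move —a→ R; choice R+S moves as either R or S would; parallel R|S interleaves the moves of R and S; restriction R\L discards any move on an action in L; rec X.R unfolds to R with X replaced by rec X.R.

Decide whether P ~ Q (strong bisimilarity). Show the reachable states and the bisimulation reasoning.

P's transition system — 15 states:
  s0 = 0 | 0 | d.0 | (c.0 | (0 + 0)) | a.((0 + 0) | a.0) + a.b.c.(0 + 0) :: =a=> s1, =a=> s2, =c=> s3, =d=> s4
  s1 = 0 | 0 | d.0 | (c.0 | (0 + 0)) | ((0 + 0) | a.0) :: =a=> s5, =c=> s6, =d=> s7
  s2 = b.c.(0 + 0) :: =b=> s8
  s3 = 0 | 0 | d.0 | (0 | (0 + 0)) | a.((0 + 0) | a.0) :: =a=> s6, =d=> s9
  s4 = 0 | 0 | 0 | (c.0 | (0 + 0)) | a.((0 + 0) | a.0) :: =a=> s7, =c=> s9
  s5 = 0 | 0 | d.0 | (c.0 | (0 + 0)) | ((0 + 0) | 0) :: =c=> s10, =d=> s11
  s6 = 0 | 0 | d.0 | (0 | (0 + 0)) | ((0 + 0) | a.0) :: =a=> s10, =d=> s12
  s7 = 0 | 0 | 0 | (c.0 | (0 + 0)) | ((0 + 0) | a.0) :: =a=> s11, =c=> s12
  s8 = c.(0 + 0) :: =c=> s13
  s9 = 0 | 0 | 0 | (0 | (0 + 0)) | a.((0 + 0) | a.0) :: =a=> s12
  s10 = 0 | 0 | d.0 | (0 | (0 + 0)) | ((0 + 0) | 0) :: =d=> s14
  s11 = 0 | 0 | 0 | (c.0 | (0 + 0)) | ((0 + 0) | 0) :: =c=> s14
  s12 = 0 | 0 | 0 | (0 | (0 + 0)) | ((0 + 0) | a.0) :: =a=> s14
  s13 = 0 + 0 :: deadlocked
  s14 = 0 | 0 | 0 | (0 | (0 + 0)) | ((0 + 0) | 0) :: deadlocked
Q's transition system — 16 states:
  t0 = 0 | 0 | d.0 | (c.0 | (0 + 0)) | a.((0 + 0) | a.0) + a.b.(c.(0 + 0) + d.0) :: =a=> t1, =a=> t2, =c=> t3, =d=> t4
  t1 = 0 | 0 | d.0 | (c.0 | (0 + 0)) | ((0 + 0) | a.0) :: =a=> t5, =c=> t6, =d=> t7
  t2 = b.(c.(0 + 0) + d.0) :: =b=> t8
  t3 = 0 | 0 | d.0 | (0 | (0 + 0)) | a.((0 + 0) | a.0) :: =a=> t6, =d=> t9
  t4 = 0 | 0 | 0 | (c.0 | (0 + 0)) | a.((0 + 0) | a.0) :: =a=> t7, =c=> t9
  t5 = 0 | 0 | d.0 | (c.0 | (0 + 0)) | ((0 + 0) | 0) :: =c=> t10, =d=> t11
  t6 = 0 | 0 | d.0 | (0 | (0 + 0)) | ((0 + 0) | a.0) :: =a=> t10, =d=> t12
  t7 = 0 | 0 | 0 | (c.0 | (0 + 0)) | ((0 + 0) | a.0) :: =a=> t11, =c=> t12
  t8 = c.(0 + 0) + d.0 :: =c=> t13, =d=> t14
  t9 = 0 | 0 | 0 | (0 | (0 + 0)) | a.((0 + 0) | a.0) :: =a=> t12
  t10 = 0 | 0 | d.0 | (0 | (0 + 0)) | ((0 + 0) | 0) :: =d=> t15
  t11 = 0 | 0 | 0 | (c.0 | (0 + 0)) | ((0 + 0) | 0) :: =c=> t15
  t12 = 0 | 0 | 0 | (0 | (0 + 0)) | ((0 + 0) | a.0) :: =a=> t15
  t13 = 0 + 0 :: deadlocked
  t14 = 0 :: deadlocked
  t15 = 0 | 0 | 0 | (0 | (0 + 0)) | ((0 + 0) | 0) :: deadlocked
Coarsest stable partition (strong bisimilarity classes):
  B0 = {s0}
  B1 = {s3, t3}
  B2 = {s9, t9}
  B3 = {s12, t12}
  B4 = {s13, s14, t13, t14, t15}
  B5 = {s6, t6}
  B6 = {s10, t10}
  B7 = {s2}
  B8 = {s11, s8, t11}
  B9 = {s1, t1}
  B10 = {s7, t7}
  B11 = {s5, t5}
  B12 = {s4, t4}
  B13 = {t0}
  B14 = {t2}
  B15 = {t8}
s0 ∈ B0, t0 ∈ B13 → different blocks

NO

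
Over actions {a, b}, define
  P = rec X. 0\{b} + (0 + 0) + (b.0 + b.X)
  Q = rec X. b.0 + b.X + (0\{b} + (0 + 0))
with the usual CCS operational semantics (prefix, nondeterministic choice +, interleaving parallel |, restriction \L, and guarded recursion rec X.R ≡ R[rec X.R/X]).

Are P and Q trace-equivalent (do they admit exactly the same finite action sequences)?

Reachable graph of P (2 states):
  m0 = rec X. 0\{b} + (0 + 0) + (b.0 + b.X) ⊢ —b→ m0, —b→ m1
  m1 = 0 ⊢ (no moves)
Reachable graph of Q (2 states):
  n0 = rec X. b.0 + b.X + (0\{b} + (0 + 0)) ⊢ —b→ n0, —b→ n1
  n1 = 0 ⊢ (no moves)
Coarsest stable partition (strong bisimilarity classes):
  B0 = {m0, n0}
  B1 = {m1, n1}
m0 ∈ B0, n0 ∈ B0 → same block
Bisimilar ⇒ trace-equivalent.

trace-equivalent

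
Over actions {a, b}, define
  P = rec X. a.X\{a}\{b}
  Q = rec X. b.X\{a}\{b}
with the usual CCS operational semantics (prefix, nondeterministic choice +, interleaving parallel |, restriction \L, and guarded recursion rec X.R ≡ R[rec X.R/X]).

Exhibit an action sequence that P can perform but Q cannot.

LTS(P): 2 reachable states
  p0 = rec X. a.X\{a}\{b} | ··a··> p1
  p1 = (rec X. a.X\{a}\{b})\{a}\{b} | deadlocked
LTS(Q): 2 reachable states
  q0 = rec X. b.X\{a}\{b} | ··b··> q1
  q1 = (rec X. b.X\{a}\{b})\{a}\{b} | deadlocked
Trace ⟨a⟩ through P, begin at {p0}:
  step 1 (a): {p1}
  P completes σ.
Trace ⟨a⟩ through Q, begin at {q0}:
  step 1 (a): ∅  — Q cannot continue

a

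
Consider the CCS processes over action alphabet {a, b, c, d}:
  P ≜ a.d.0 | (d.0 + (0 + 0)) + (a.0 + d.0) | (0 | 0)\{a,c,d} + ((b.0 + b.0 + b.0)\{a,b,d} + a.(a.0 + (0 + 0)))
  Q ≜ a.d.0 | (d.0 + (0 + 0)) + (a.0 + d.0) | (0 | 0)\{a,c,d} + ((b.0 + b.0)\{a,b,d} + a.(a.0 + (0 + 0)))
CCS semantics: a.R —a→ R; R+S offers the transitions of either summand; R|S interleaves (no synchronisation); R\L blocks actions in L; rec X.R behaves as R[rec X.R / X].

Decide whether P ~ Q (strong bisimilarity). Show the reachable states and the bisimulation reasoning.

YES

P's transition system — 9 states:
  u0 = a.d.0 | (d.0 + (0 + 0)) + (a.0 + d.0) | (0 | 0)\{a,c,d} + ((b.0 + b.0 + b.0)\{a,b,d} + a.(a.0 + (0 + 0))) :: -a-> u1, -a-> u2, -a-> u3, -d-> u1, -d-> u4
  u1 = 0 | (0 | 0)\{a,c,d} :: stopped
  u2 = a.0 + (0 + 0) :: -a-> u5
  u3 = d.0 | (d.0 + (0 + 0)) :: -d-> u6, -d-> u7
  u4 = a.d.0 | 0 :: -a-> u7
  u5 = 0 :: stopped
  u6 = 0 | (d.0 + (0 + 0)) :: -d-> u8
  u7 = d.0 | 0 :: -d-> u8
  u8 = 0 | 0 :: stopped
Q's transition system — 9 states:
  v0 = a.d.0 | (d.0 + (0 + 0)) + (a.0 + d.0) | (0 | 0)\{a,c,d} + ((b.0 + b.0)\{a,b,d} + a.(a.0 + (0 + 0))) :: -a-> v1, -a-> v2, -a-> v3, -d-> v1, -d-> v4
  v1 = 0 | (0 | 0)\{a,c,d} :: stopped
  v2 = a.0 + (0 + 0) :: -a-> v5
  v3 = d.0 | (d.0 + (0 + 0)) :: -d-> v6, -d-> v7
  v4 = a.d.0 | 0 :: -a-> v7
  v5 = 0 :: stopped
  v6 = 0 | (d.0 + (0 + 0)) :: -d-> v8
  v7 = d.0 | 0 :: -d-> v8
  v8 = 0 | 0 :: stopped
Bisimilarity quotient blocks:
  B0 = {u0, v0}
  B1 = {u1, u5, u8, v1, v5, v8}
  B2 = {u4, v4}
  B3 = {u6, u7, v6, v7}
  B4 = {u2, v2}
  B5 = {u3, v3}
u0 ∈ B0, v0 ∈ B0 → same block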